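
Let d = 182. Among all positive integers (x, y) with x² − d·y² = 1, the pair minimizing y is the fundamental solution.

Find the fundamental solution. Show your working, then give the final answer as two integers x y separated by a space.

27 2

[13; 2,26] for √182; ℓ=2 ⇒ convergent index 1
step 0: (13, 1)  from 13·(1,0) + (0,1)
step 1: (27, 2)  from 2·(13,1) + (1,0)
fundamental: x₁=27, y₁=2  (since 729 − 182·4 = 1)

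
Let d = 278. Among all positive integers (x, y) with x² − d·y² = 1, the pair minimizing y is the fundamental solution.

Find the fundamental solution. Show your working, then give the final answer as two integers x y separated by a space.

[16; 1,2,16,2,1,32] for √278; ℓ=6 ⇒ convergent index 5
step 0: (16, 1)  from 16·(1,0) + (0,1)
…
step 3: (817, 49)  from 16·(50,3) + (17,1)
step 4: (1684, 101)  from 2·(817,49) + (50,3)
step 5: (2501, 150)  from 1·(1684,101) + (817,49)
fundamental: x₁=2501, y₁=150  (since 6255001 − 278·22500 = 1)

2501 150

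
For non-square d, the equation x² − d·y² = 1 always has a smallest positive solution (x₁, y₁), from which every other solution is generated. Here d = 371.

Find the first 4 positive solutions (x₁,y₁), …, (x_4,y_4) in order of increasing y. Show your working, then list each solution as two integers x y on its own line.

1695 88
5746049 298320
19479104415 1011304712
66034158220801 3428322675360

√371 → a₀=19, period (3,1,4,1,3,38); ℓ=6 even so k=5
k=0  a_k=19  p_k/q_k = 19/1
…
k=2  a_k=1  p_k/q_k = 77/4
k=3  a_k=4  p_k/q_k = 366/19
k=4  a_k=1  p_k/q_k = 443/23
k=5  a_k=3  p_k/q_k = 1695/88
→ (1695, 88).  Check: 1695²=2873025, 371·88²=2873024, difference 1.
k=2:  x_2 = 1695·1695+371·88·88 = 5746049,  y_2 = 1695·88+88·1695 = 298320
k=3:  x_3 = 1695·5746049+371·88·298320 = 19479104415,  y_3 = 1695·298320+88·5746049 = 1011304712
k=4:  x_4 = 1695·19479104415+371·88·1011304712 = 66034158220801,  y_4 = 1695·1011304712+88·19479104415 = 3428322675360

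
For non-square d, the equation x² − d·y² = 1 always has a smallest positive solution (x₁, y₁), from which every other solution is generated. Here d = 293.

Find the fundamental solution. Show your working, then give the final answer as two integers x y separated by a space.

12320649 719780

√293 → a₀=17, period (8,1,1,8,34); ℓ=5 odd so k=9
i=0: a=17 ⇒ p=17, q=1
…
i=2: a=1 ⇒ p=154, q=9
…
i=4: a=8 ⇒ p=2482, q=145
…
i=6: a=8 ⇒ p=679914, q=39721
i=7: a=1 ⇒ p=764593, q=44668
i=8: a=1 ⇒ p=1444507, q=84389
i=9: a=8 ⇒ p=12320649, q=719780
→ (12320649, 719780).  Check: 12320649²=151798391781201, 293·719780²=151798391781200, difference 1.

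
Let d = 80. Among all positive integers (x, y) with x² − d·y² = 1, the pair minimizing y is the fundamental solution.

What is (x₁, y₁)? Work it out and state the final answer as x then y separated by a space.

√80 = [8; 1,16, …], period ℓ=2 (even) → k=1
step 0: (8, 1)  from 8·(1,0) + (0,1)
step 1: (9, 1)  from 1·(8,1) + (1,0)
→ (9, 1).  Check: 9²=81, 80·1²=80, difference 1.

9 1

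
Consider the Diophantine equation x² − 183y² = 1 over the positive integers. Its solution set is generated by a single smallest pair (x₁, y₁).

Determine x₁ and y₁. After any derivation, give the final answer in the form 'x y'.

√183 → a₀=13, period (1,1,8,1,1,26); ℓ=6 even so k=5
i=0: a=13 ⇒ p=13, q=1
i=1: a=1 ⇒ p=14, q=1
i=2: a=1 ⇒ p=27, q=2
i=3: a=8 ⇒ p=230, q=17
i=4: a=1 ⇒ p=257, q=19
i=5: a=1 ⇒ p=487, q=36
fundamental: x₁=487, y₁=36  (since 237169 − 183·1296 = 1)

487 36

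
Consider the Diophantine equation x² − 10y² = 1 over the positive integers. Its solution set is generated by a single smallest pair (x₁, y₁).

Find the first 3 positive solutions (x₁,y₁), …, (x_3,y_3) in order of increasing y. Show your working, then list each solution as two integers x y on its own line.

[3; 6] for √10; ℓ=1 ⇒ convergent index 1
a_0=3:  p_0=3·1+0=3,  q_0=3·0+1=1
a_1=6:  p_1=6·3+1=19,  q_1=6·1+0=6
(x₁, y₁) = (19, 6);  19² − 10·6² = 1 ✓
n=2: (19,6)∘(19,6) = (19·19+10·6·6, 19·6+6·19) = (721,228)
n=3: (721,228)∘(19,6) = (19·721+10·6·228, 19·228+6·721) = (27379,8658)

19 6
721 228
27379 8658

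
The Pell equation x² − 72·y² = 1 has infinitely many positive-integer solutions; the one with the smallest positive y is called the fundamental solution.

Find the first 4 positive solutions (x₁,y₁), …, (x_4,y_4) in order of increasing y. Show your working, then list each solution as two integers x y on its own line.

17 2
577 68
19601 2310
665857 78472

√72 = [8; 2,16, …], period ℓ=2 (even) → k=1
k=0  a_k=8  p_k/q_k = 8/1
k=1  a_k=2  p_k/q_k = 17/2
(x₁, y₁) = (17, 2);  17² − 72·2² = 1 ✓
n=2: (17,2)∘(17,2) = (17·17+72·2·2, 17·2+2·17) = (577,68)
n=3: (577,68)∘(17,2) = (17·577+72·2·68, 17·68+2·577) = (19601,2310)
n=4: (19601,2310)∘(17,2) = (17·19601+72·2·2310, 17·2310+2·19601) = (665857,78472)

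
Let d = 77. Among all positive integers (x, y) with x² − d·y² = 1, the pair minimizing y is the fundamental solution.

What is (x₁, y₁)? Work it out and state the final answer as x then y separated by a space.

351 40

√77 → a₀=8, period (1,3,2,3,1,16); ℓ=6 even so k=5
i=0: a=8 ⇒ p=8, q=1
i=1: a=1 ⇒ p=9, q=1
i=2: a=3 ⇒ p=35, q=4
i=3: a=2 ⇒ p=79, q=9
i=4: a=3 ⇒ p=272, q=31
i=5: a=1 ⇒ p=351, q=40
→ (351, 40).  Check: 351²=123201, 77·40²=123200, difference 1.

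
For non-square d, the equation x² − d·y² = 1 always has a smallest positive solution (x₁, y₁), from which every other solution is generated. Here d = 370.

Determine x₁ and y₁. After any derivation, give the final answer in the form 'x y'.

[19; 4,4,38] for √370; ℓ=3 ⇒ convergent index 5
k=0  a_k=19  p_k/q_k = 19/1
k=1  a_k=4  p_k/q_k = 77/4
k=2  a_k=4  p_k/q_k = 327/17
k=3  a_k=38  p_k/q_k = 12503/650
k=4  a_k=4  p_k/q_k = 50339/2617
k=5  a_k=4  p_k/q_k = 213859/11118
→ (213859, 11118).  Check: 213859²=45735671881, 370·11118²=45735671880, difference 1.

213859 11118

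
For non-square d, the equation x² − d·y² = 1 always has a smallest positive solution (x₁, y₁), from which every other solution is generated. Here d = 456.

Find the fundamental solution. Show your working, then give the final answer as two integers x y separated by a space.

√456 = [21; 2,1,4,1,2,42, …], period ℓ=6 (even) → k=5
a_0=21:  p_0=21·1+0=21,  q_0=21·0+1=1
a_1=2:  p_1=2·21+1=43,  q_1=2·1+0=2
a_2=1:  p_2=1·43+21=64,  q_2=1·2+1=3
a_3=4:  p_3=4·64+43=299,  q_3=4·3+2=14
a_4=1:  p_4=1·299+64=363,  q_4=1·14+3=17
a_5=2:  p_5=2·363+299=1025,  q_5=2·17+14=48
fundamental: x₁=1025, y₁=48  (since 1050625 − 456·2304 = 1)

1025 48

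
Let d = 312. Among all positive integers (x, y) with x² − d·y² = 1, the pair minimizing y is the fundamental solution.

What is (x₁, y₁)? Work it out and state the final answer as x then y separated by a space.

53 3

d=312: √d = [17; 1,1,1,34] (ℓ=4, even), read p_3/q_3
step 0: (17, 1)  from 17·(1,0) + (0,1)
…
step 2: (35, 2)  from 1·(18,1) + (17,1)
step 3: (53, 3)  from 1·(35,2) + (18,1)
→ (53, 3).  Check: 53²=2809, 312·3²=2808, difference 1.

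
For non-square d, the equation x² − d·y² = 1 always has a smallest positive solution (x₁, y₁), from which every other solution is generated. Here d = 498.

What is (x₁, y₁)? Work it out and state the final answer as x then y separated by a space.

179777 8056

√498 → a₀=22, period (3,6,22,6,3,44); ℓ=6 even so k=5
a_0=22:  p_0=22·1+0=22,  q_0=22·0+1=1
a_1=3:  p_1=3·22+1=67,  q_1=3·1+0=3
…
a_3=22:  p_3=22·424+67=9395,  q_3=22·19+3=421
a_4=6:  p_4=6·9395+424=56794,  q_4=6·421+19=2545
a_5=3:  p_5=3·56794+9395=179777,  q_5=3·2545+421=8056
→ (179777, 8056).  Check: 179777²=32319769729, 498·8056²=32319769728, difference 1.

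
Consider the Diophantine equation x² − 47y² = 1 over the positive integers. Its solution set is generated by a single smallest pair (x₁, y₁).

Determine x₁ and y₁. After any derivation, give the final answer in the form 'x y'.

48 7

d=47: √d = [6; 1,5,1,12] (ℓ=4, even), read p_3/q_3
step 0: (6, 1)  from 6·(1,0) + (0,1)
step 1: (7, 1)  from 1·(6,1) + (1,0)
step 2: (41, 6)  from 5·(7,1) + (6,1)
step 3: (48, 7)  from 1·(41,6) + (7,1)
→ (48, 7).  Check: 48²=2304, 47·7²=2303, difference 1.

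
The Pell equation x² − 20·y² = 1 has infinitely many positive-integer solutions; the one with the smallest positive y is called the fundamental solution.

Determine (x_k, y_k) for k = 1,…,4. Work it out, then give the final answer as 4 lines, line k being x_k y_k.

√20 → a₀=4, period (2,8); ℓ=2 even so k=1
k=0  a_k=4  p_k/q_k = 4/1
k=1  a_k=2  p_k/q_k = 9/2
(x₁, y₁) = (9, 2);  9² − 20·2² = 1 ✓
(x_2, y_2) = (9·9 + 20·2·2, 9·2 + 2·9) = (161, 36)
(x_3, y_3) = (9·161 + 20·2·36, 9·36 + 2·161) = (2889, 646)
(x_4, y_4) = (9·2889 + 20·2·646, 9·646 + 2·2889) = (51841, 11592)

9 2
161 36
2889 646
51841 11592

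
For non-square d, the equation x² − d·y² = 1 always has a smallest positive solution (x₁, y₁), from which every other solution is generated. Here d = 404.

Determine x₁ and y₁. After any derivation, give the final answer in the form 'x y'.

201 10

√404 → a₀=20, period (10,40); ℓ=2 even so k=1
a_0=20:  p_0=20·1+0=20,  q_0=20·0+1=1
a_1=10:  p_1=10·20+1=201,  q_1=10·1+0=10
fundamental: x₁=201, y₁=10  (since 40401 − 404·100 = 1)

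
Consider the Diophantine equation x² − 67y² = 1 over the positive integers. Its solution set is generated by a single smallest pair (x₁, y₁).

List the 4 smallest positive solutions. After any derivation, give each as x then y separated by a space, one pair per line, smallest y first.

48842 5967
4771081927 582880428
466058366908226 56938091722785
45526445508292066657 5561940551265649512

[8; 5,2,1,1,7,1,1,2,5,16] for √67; ℓ=10 ⇒ convergent index 9
step 0: (8, 1)  from 8·(1,0) + (0,1)
…
step 2: (90, 11)  from 2·(41,5) + (8,1)
…
step 7: (3577, 437)  from 1·(1899,232) + (1678,205)
step 8: (9053, 1106)  from 2·(3577,437) + (1899,232)
step 9: (48842, 5967)  from 5·(9053,1106) + (3577,437)
→ (48842, 5967).  Check: 48842²=2385540964, 67·5967²=2385540963, difference 1.
n=2: (48842,5967)∘(48842,5967) = (48842·48842+67·5967·5967, 48842·5967+5967·48842) = (4771081927,582880428)
n=3: (4771081927,582880428)∘(48842,5967) = (48842·4771081927+67·5967·582880428, 48842·582880428+5967·4771081927) = (466058366908226,56938091722785)
n=4: (466058366908226,56938091722785)∘(48842,5967) = (48842·466058366908226+67·5967·56938091722785, 48842·56938091722785+5967·466058366908226) = (45526445508292066657,5561940551265649512)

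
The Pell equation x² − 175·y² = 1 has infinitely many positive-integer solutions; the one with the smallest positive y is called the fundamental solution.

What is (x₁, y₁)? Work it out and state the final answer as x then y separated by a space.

2024 153

[13; 4,2,1,2,4,26] for √175; ℓ=6 ⇒ convergent index 5
step 0: (13, 1)  from 13·(1,0) + (0,1)
…
step 3: (172, 13)  from 1·(119,9) + (53,4)
step 4: (463, 35)  from 2·(172,13) + (119,9)
step 5: (2024, 153)  from 4·(463,35) + (172,13)
→ (2024, 153).  Check: 2024²=4096576, 175·153²=4096575, difference 1.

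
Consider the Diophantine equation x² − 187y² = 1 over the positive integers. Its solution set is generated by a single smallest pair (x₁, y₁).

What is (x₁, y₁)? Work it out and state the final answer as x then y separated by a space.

1682 123

√187 → a₀=13, period (1,2,13,2,1,26); ℓ=6 even so k=5
a_0=13:  p_0=13·1+0=13,  q_0=13·0+1=1
…
a_2=2:  p_2=2·14+13=41,  q_2=2·1+1=3
…
a_4=2:  p_4=2·547+41=1135,  q_4=2·40+3=83
a_5=1:  p_5=1·1135+547=1682,  q_5=1·83+40=123
fundamental: x₁=1682, y₁=123  (since 2829124 − 187·15129 = 1)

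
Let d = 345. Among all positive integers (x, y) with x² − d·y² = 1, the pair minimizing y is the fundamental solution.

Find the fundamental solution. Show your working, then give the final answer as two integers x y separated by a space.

√345 → a₀=18, period (1,1,2,1,6,1,2,1,1,36); ℓ=10 even so k=9
step 0: (18, 1)  from 18·(1,0) + (0,1)
…
step 4: (130, 7)  from 1·(93,5) + (37,2)
…
step 6: (1003, 54)  from 1·(873,47) + (130,7)
step 7: (2879, 155)  from 2·(1003,54) + (873,47)
step 8: (3882, 209)  from 1·(2879,155) + (1003,54)
step 9: (6761, 364)  from 1·(3882,209) + (2879,155)
fundamental: x₁=6761, y₁=364  (since 45711121 − 345·132496 = 1)

6761 364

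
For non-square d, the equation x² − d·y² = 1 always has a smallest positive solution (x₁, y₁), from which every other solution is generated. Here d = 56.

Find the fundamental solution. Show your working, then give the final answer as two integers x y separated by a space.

√56 → a₀=7, period (2,14); ℓ=2 even so k=1
k=0  a_k=7  p_k/q_k = 7/1
k=1  a_k=2  p_k/q_k = 15/2
(x₁, y₁) = (15, 2);  15² − 56·2² = 1 ✓

15 2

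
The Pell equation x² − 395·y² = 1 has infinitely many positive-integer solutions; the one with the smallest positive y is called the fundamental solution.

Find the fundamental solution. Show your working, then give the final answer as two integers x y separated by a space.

159 8

√395 → a₀=19, period (1,6,1,38); ℓ=4 even so k=3
i=0: a=19 ⇒ p=19, q=1
i=1: a=1 ⇒ p=20, q=1
i=2: a=6 ⇒ p=139, q=7
i=3: a=1 ⇒ p=159, q=8
→ (159, 8).  Check: 159²=25281, 395·8²=25280, difference 1.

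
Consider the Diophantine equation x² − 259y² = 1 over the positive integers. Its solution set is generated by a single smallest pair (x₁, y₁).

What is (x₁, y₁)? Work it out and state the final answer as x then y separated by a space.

√259 → a₀=16, period (10,1,2,3,4,3,2,1,10,32); ℓ=10 even so k=9
step 0: (16, 1)  from 16·(1,0) + (0,1)
step 1: (161, 10)  from 10·(16,1) + (1,0)
…
step 4: (1722, 107)  from 3·(515,32) + (177,11)
…
step 6: (23931, 1487)  from 3·(7403,460) + (1722,107)
…
step 8: (79196, 4921)  from 1·(55265,3434) + (23931,1487)
step 9: (847225, 52644)  from 10·(79196,4921) + (55265,3434)
(x₁, y₁) = (847225, 52644);  847225² − 259·52644² = 1 ✓

847225 52644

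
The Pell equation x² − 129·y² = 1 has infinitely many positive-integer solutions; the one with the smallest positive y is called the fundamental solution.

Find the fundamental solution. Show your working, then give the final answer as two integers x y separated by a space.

√129 → a₀=11, period (2,1,3,1,6,1,3,1,2,22); ℓ=10 even so k=9
i=0: a=11 ⇒ p=11, q=1
…
i=3: a=3 ⇒ p=125, q=11
…
i=8: a=1 ⇒ p=6031, q=531
i=9: a=2 ⇒ p=16855, q=1484
→ (16855, 1484).  Check: 16855²=284091025, 129·1484²=284091024, difference 1.

16855 1484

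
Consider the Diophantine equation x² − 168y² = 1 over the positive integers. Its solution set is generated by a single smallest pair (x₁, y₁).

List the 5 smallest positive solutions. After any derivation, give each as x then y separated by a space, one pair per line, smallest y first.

d=168: √d = [12; 1,24] (ℓ=2, even), read p_1/q_1
step 0: (12, 1)  from 12·(1,0) + (0,1)
step 1: (13, 1)  from 1·(12,1) + (1,0)
(x₁, y₁) = (13, 1);  13² − 168·1² = 1 ✓
n=2: (13,1)∘(13,1) = (13·13+168·1·1, 13·1+1·13) = (337,26)
n=3: (337,26)∘(13,1) = (13·337+168·1·26, 13·26+1·337) = (8749,675)
n=4: (8749,675)∘(13,1) = (13·8749+168·1·675, 13·675+1·8749) = (227137,17524)
n=5: (227137,17524)∘(13,1) = (13·227137+168·1·17524, 13·17524+1·227137) = (5896813,454949)

13 1
337 26
8749 675
227137 17524
5896813 454949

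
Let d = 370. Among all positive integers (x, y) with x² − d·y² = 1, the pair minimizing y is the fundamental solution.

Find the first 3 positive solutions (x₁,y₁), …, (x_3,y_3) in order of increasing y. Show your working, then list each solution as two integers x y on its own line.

[19; 4,4,38] for √370; ℓ=3 ⇒ convergent index 5
step 0: (19, 1)  from 19·(1,0) + (0,1)
…
step 2: (327, 17)  from 4·(77,4) + (19,1)
…
step 4: (50339, 2617)  from 4·(12503,650) + (327,17)
step 5: (213859, 11118)  from 4·(50339,2617) + (12503,650)
(x₁, y₁) = (213859, 11118);  213859² − 370·11118² = 1 ✓
(x_2, y_2) = (213859·213859 + 370·11118·11118, 213859·11118 + 11118·213859) = (91471343761, 4755368724)
(x_3, y_3) = (213859·91471343761 + 370·11118·4755368724, 213859·4755368724 + 11118·91471343761) = (39123940210553539, 2033956799880714)

213859 11118
91471343761 4755368724
39123940210553539 2033956799880714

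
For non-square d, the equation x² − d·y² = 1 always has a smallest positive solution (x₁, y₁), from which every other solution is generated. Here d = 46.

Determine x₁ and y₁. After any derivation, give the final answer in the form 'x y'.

√46 = [6; 1,3,1,1,2,6,2,1,1,3,1,12, …], period ℓ=12 (even) → k=11
step 0: (6, 1)  from 6·(1,0) + (0,1)
step 1: (7, 1)  from 1·(6,1) + (1,0)
…
step 4: (61, 9)  from 1·(34,5) + (27,4)
step 5: (156, 23)  from 2·(61,9) + (34,5)
step 6: (997, 147)  from 6·(156,23) + (61,9)
…
step 10: (19038, 2807)  from 3·(5297,781) + (3147,464)
step 11: (24335, 3588)  from 1·(19038,2807) + (5297,781)
fundamental: x₁=24335, y₁=3588  (since 592192225 − 46·12873744 = 1)

24335 3588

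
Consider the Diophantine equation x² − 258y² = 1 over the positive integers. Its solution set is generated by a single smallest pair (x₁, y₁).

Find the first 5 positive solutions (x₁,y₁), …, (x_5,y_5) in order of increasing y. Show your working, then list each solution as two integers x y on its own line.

257 16
132097 8224
67897601 4227120
34899234817 2172731456
17938138798337 1116779741264

√258 = [16; 16,32, …], period ℓ=2 (even) → k=1
step 0: (16, 1)  from 16·(1,0) + (0,1)
step 1: (257, 16)  from 16·(16,1) + (1,0)
fundamental: x₁=257, y₁=16  (since 66049 − 258·256 = 1)
k=2:  x_2 = 257·257+258·16·16 = 132097,  y_2 = 257·16+16·257 = 8224
k=3:  x_3 = 257·132097+258·16·8224 = 67897601,  y_3 = 257·8224+16·132097 = 4227120
k=4:  x_4 = 257·67897601+258·16·4227120 = 34899234817,  y_4 = 257·4227120+16·67897601 = 2172731456
k=5:  x_5 = 257·34899234817+258·16·2172731456 = 17938138798337,  y_5 = 257·2172731456+16·34899234817 = 1116779741264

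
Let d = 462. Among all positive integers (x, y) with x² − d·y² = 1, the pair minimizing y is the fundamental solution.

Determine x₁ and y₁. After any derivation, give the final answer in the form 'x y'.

√462 = [21; 2,42, …], period ℓ=2 (even) → k=1
i=0: a=21 ⇒ p=21, q=1
i=1: a=2 ⇒ p=43, q=2
fundamental: x₁=43, y₁=2  (since 1849 − 462·4 = 1)

43 2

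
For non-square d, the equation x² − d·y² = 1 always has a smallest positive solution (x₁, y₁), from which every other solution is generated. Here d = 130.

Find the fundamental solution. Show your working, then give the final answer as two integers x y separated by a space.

6499 570

√130 = [11; 2,2,22, …], period ℓ=3 (odd) → k=5
step 0: (11, 1)  from 11·(1,0) + (0,1)
step 1: (23, 2)  from 2·(11,1) + (1,0)
…
step 4: (2611, 229)  from 2·(1277,112) + (57,5)
step 5: (6499, 570)  from 2·(2611,229) + (1277,112)
→ (6499, 570).  Check: 6499²=42237001, 130·570²=42237000, difference 1.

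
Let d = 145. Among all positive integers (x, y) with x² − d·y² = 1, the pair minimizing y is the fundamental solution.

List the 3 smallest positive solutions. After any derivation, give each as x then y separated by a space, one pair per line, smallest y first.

√145 = [12; 24, …], period ℓ=1 (odd) → k=1
a_0=12:  p_0=12·1+0=12,  q_0=12·0+1=1
a_1=24:  p_1=24·12+1=289,  q_1=24·1+0=24
→ (289, 24).  Check: 289²=83521, 145·24²=83520, difference 1.
(289+24√145)^2 = 167041 + 13872√145
(289+24√145)^3 = 96549409 + 8017992√145

289 24
167041 13872
96549409 8017992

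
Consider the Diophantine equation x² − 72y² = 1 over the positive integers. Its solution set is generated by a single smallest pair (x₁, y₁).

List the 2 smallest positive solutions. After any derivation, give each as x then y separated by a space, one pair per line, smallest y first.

√72 → a₀=8, period (2,16); ℓ=2 even so k=1
a_0=8:  p_0=8·1+0=8,  q_0=8·0+1=1
a_1=2:  p_1=2·8+1=17,  q_1=2·1+0=2
(x₁, y₁) = (17, 2);  17² − 72·2² = 1 ✓
k=2:  x_2 = 17·17+72·2·2 = 577,  y_2 = 17·2+2·17 = 68

17 2
577 68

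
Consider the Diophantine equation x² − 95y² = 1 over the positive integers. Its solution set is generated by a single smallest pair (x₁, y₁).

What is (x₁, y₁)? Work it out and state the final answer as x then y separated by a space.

d=95: √d = [9; 1,2,1,18] (ℓ=4, even), read p_3/q_3
step 0: (9, 1)  from 9·(1,0) + (0,1)
step 1: (10, 1)  from 1·(9,1) + (1,0)
step 2: (29, 3)  from 2·(10,1) + (9,1)
step 3: (39, 4)  from 1·(29,3) + (10,1)
(x₁, y₁) = (39, 4);  39² − 95·4² = 1 ✓

39 4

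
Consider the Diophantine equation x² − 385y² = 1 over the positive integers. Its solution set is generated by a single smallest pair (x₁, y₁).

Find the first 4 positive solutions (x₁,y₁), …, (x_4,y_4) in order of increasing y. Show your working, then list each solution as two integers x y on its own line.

√385 → a₀=19, period (1,1,1,1,1,…,1,1,38); ℓ=16 even so k=15
a_0=19:  p_0=19·1+0=19,  q_0=19·0+1=1
…
a_2=1:  p_2=1·20+19=39,  q_2=1·1+1=2
…
a_10=3:  p_10=3·2747+2021=10262,  q_10=3·140+103=523
a_11=1:  p_11=1·10262+2747=13009,  q_11=1·523+140=663
a_12=1:  p_12=1·13009+10262=23271,  q_12=1·663+523=1186
…
a_14=1:  p_14=1·36280+23271=59551,  q_14=1·1849+1186=3035
a_15=1:  p_15=1·59551+36280=95831,  q_15=1·3035+1849=4884
(x₁, y₁) = (95831, 4884);  95831² − 385·4884² = 1 ✓
(x_2, y_2) = (95831·95831 + 385·4884·4884, 95831·4884 + 4884·95831) = (18367161121, 936077208)
(x_3, y_3) = (95831·18367161121 + 385·4884·936077208, 95831·936077208 + 4884·18367161121) = (3520286834677271, 179410429834812)
(x_4, y_4) = (95831·3520286834677271 + 385·4884·179410429834812, 95831·179410429834812 + 4884·3520286834677271) = (674705215289547953281, 34386161802063660336)

95831 4884
18367161121 936077208
3520286834677271 179410429834812
674705215289547953281 34386161802063660336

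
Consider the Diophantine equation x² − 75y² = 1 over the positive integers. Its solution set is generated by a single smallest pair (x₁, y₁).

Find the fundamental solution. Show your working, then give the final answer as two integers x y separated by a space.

26 3

√75 = [8; 1,1,1,16, …], period ℓ=4 (even) → k=3
k=0  a_k=8  p_k/q_k = 8/1
k=1  a_k=1  p_k/q_k = 9/1
k=2  a_k=1  p_k/q_k = 17/2
k=3  a_k=1  p_k/q_k = 26/3
(x₁, y₁) = (26, 3);  26² − 75·3² = 1 ✓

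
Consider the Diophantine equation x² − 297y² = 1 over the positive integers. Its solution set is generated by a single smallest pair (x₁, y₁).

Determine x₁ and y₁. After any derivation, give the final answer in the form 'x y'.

48599 2820

√297 → a₀=17, period (4,3,1,1,2,1,1,3,4,34); ℓ=10 even so k=9
step 0: (17, 1)  from 17·(1,0) + (0,1)
step 1: (69, 4)  from 4·(17,1) + (1,0)
…
step 7: (3171, 184)  from 1·(1844,107) + (1327,77)
step 8: (11357, 659)  from 3·(3171,184) + (1844,107)
step 9: (48599, 2820)  from 4·(11357,659) + (3171,184)
(x₁, y₁) = (48599, 2820);  48599² − 297·2820² = 1 ✓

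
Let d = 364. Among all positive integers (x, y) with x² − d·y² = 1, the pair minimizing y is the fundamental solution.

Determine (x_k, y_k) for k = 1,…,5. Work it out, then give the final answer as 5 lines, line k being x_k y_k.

4954951 259710
49103078824801 2573700648420
486606699052048124551 25505121203178395130
4822224700149240710505379201 252753251621617410554928840
47787774200457874208819626306623751 2504759953751544114971907242978550

[19; 12,1,2,3,1,8,1,3,2,1,12,38] for √364; ℓ=12 ⇒ convergent index 11
a_0=19:  p_0=19·1+0=19,  q_0=19·0+1=1
a_1=12:  p_1=12·19+1=229,  q_1=12·1+0=12
…
a_3=2:  p_3=2·248+229=725,  q_3=2·13+12=38
a_4=3:  p_4=3·725+248=2423,  q_4=3·38+13=127
a_5=1:  p_5=1·2423+725=3148,  q_5=1·127+38=165
…
a_8=3:  p_8=3·30755+27607=119872,  q_8=3·1612+1447=6283
a_9=2:  p_9=2·119872+30755=270499,  q_9=2·6283+1612=14178
a_10=1:  p_10=1·270499+119872=390371,  q_10=1·14178+6283=20461
a_11=12:  p_11=12·390371+270499=4954951,  q_11=12·20461+14178=259710
fundamental: x₁=4954951, y₁=259710  (since 24551539412401 − 364·67449284100 = 1)
(4954951+259710√364)^2 = 49103078824801 + 2573700648420√364
(4954951+259710√364)^3 = 486606699052048124551 + 25505121203178395130√364
(4954951+259710√364)^4 = 4822224700149240710505379201 + 252753251621617410554928840√364
(4954951+259710√364)^5 = 47787774200457874208819626306623751 + 2504759953751544114971907242978550√364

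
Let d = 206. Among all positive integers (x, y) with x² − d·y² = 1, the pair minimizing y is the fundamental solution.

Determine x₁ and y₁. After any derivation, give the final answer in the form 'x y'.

59535 4148

√206 → a₀=14, period (2,1,5,14,5,1,2,28); ℓ=8 even so k=7
step 0: (14, 1)  from 14·(1,0) + (0,1)
…
step 3: (244, 17)  from 5·(43,3) + (29,2)
step 4: (3459, 241)  from 14·(244,17) + (43,3)
step 5: (17539, 1222)  from 5·(3459,241) + (244,17)
step 6: (20998, 1463)  from 1·(17539,1222) + (3459,241)
step 7: (59535, 4148)  from 2·(20998,1463) + (17539,1222)
(x₁, y₁) = (59535, 4148);  59535² − 206·4148² = 1 ✓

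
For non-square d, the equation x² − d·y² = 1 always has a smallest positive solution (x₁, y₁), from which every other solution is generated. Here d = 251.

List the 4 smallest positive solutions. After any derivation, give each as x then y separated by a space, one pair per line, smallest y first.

3674890 231957
27009633024199 1704832919460
198514860608593651330 12530146894788486843
1459040552203802437039183201 92093823044376819996025080

√251 = [15; 1,5,2,1,2,…,5,1,30, …], period ℓ=14 (even) → k=13
k=0  a_k=15  p_k/q_k = 15/1
k=1  a_k=1  p_k/q_k = 16/1
k=2  a_k=5  p_k/q_k = 95/6
k=3  a_k=2  p_k/q_k = 206/13
…
k=6  a_k=2  p_k/q_k = 1917/121
…
k=8  a_k=2  p_k/q_k = 61043/3853
…
k=12  a_k=5  p_k/q_k = 3097857/195535
k=13  a_k=1  p_k/q_k = 3674890/231957
→ (3674890, 231957).  Check: 3674890²=13504816512100, 251·231957²=13504816512099, difference 1.
(x_2, y_2) = (3674890·3674890 + 251·231957·231957, 3674890·231957 + 231957·3674890) = (27009633024199, 1704832919460)
(x_3, y_3) = (3674890·27009633024199 + 251·231957·1704832919460, 3674890·1704832919460 + 231957·27009633024199) = (198514860608593651330, 12530146894788486843)
(x_4, y_4) = (3674890·198514860608593651330 + 251·231957·12530146894788486843, 3674890·12530146894788486843 + 231957·198514860608593651330) = (1459040552203802437039183201, 92093823044376819996025080)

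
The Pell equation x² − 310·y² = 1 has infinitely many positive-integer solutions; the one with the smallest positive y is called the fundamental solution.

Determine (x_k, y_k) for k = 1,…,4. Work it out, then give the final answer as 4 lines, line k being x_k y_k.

848719 48204
1440647881921 81823301352
2445410459391369679 138889981000287972
4150932639366927117300481 235757131569084991314384

d=310: √d = [17; 1,1,1,1,5,…,1,1,34] (ℓ=16, even), read p_15/q_15
i=0: a=17 ⇒ p=17, q=1
i=1: a=1 ⇒ p=18, q=1
i=2: a=1 ⇒ p=35, q=2
i=3: a=1 ⇒ p=53, q=3
i=4: a=1 ⇒ p=88, q=5
i=5: a=5 ⇒ p=493, q=28
i=6: a=3 ⇒ p=1567, q=89
…
i=8: a=2 ⇒ p=5687, q=323
i=9: a=1 ⇒ p=7747, q=440
…
i=11: a=5 ⇒ p=152387, q=8655
…
i=13: a=1 ⇒ p=333702, q=18953
i=14: a=1 ⇒ p=515017, q=29251
i=15: a=1 ⇒ p=848719, q=48204
fundamental: x₁=848719, y₁=48204  (since 720323940961 − 310·2323625616 = 1)
(848719+48204√310)^2 = 1440647881921 + 81823301352√310
(848719+48204√310)^3 = 2445410459391369679 + 138889981000287972√310
(848719+48204√310)^4 = 4150932639366927117300481 + 235757131569084991314384√310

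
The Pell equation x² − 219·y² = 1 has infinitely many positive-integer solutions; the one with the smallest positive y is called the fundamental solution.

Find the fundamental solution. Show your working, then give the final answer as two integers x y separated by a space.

74 5

d=219: √d = [14; 1,3,1,28] (ℓ=4, even), read p_3/q_3
i=0: a=14 ⇒ p=14, q=1
i=1: a=1 ⇒ p=15, q=1
i=2: a=3 ⇒ p=59, q=4
i=3: a=1 ⇒ p=74, q=5
→ (74, 5).  Check: 74²=5476, 219·5²=5475, difference 1.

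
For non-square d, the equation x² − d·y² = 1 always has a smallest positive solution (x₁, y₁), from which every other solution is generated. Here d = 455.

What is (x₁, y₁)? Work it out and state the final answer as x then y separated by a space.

d=455: √d = [21; 3,42] (ℓ=2, even), read p_1/q_1
i=0: a=21 ⇒ p=21, q=1
i=1: a=3 ⇒ p=64, q=3
→ (64, 3).  Check: 64²=4096, 455·3²=4095, difference 1.

64 3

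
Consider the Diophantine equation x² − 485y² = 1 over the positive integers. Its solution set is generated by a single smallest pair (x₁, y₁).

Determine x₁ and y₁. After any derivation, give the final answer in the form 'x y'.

d=485: √d = [22; 44] (ℓ=1, odd), read p_1/q_1
step 0: (22, 1)  from 22·(1,0) + (0,1)
step 1: (969, 44)  from 44·(22,1) + (1,0)
(x₁, y₁) = (969, 44);  969² − 485·44² = 1 ✓

969 44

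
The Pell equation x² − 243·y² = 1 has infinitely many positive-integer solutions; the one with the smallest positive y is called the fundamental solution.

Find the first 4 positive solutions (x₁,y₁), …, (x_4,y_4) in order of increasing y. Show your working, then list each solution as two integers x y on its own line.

√243 → a₀=15, period (1,1,2,3,15,3,2,1,1,30); ℓ=10 even so k=9
a_0=15:  p_0=15·1+0=15,  q_0=15·0+1=1
…
a_2=1:  p_2=1·16+15=31,  q_2=1·1+1=2
a_3=2:  p_3=2·31+16=78,  q_3=2·2+1=5
a_4=3:  p_4=3·78+31=265,  q_4=3·5+2=17
…
a_7=2:  p_7=2·12424+4053=28901,  q_7=2·797+260=1854
a_8=1:  p_8=1·28901+12424=41325,  q_8=1·1854+797=2651
a_9=1:  p_9=1·41325+28901=70226,  q_9=1·2651+1854=4505
fundamental: x₁=70226, y₁=4505  (since 4931691076 − 243·20295025 = 1)
(70226+4505√243)^2 = 9863382151 + 632736260√243
(70226+4505√243)^3 = 1385331749802026 + 88869073185015√243
(70226+4505√243)^4 = 194572614913330773601 + 12481839066348990520√243

70226 4505
9863382151 632736260
1385331749802026 88869073185015
194572614913330773601 12481839066348990520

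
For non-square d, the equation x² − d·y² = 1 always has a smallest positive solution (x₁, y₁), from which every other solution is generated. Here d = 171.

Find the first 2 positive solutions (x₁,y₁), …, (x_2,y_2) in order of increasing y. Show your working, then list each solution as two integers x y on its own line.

170 13
57799 4420

√171 = [13; 13,26, …], period ℓ=2 (even) → k=1
step 0: (13, 1)  from 13·(1,0) + (0,1)
step 1: (170, 13)  from 13·(13,1) + (1,0)
→ (170, 13).  Check: 170²=28900, 171·13²=28899, difference 1.
(x_2, y_2) = (170·170 + 171·13·13, 170·13 + 13·170) = (57799, 4420)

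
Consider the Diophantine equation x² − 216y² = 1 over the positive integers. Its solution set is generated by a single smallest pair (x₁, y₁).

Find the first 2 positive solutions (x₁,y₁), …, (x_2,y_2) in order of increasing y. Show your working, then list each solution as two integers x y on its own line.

485 33
470449 32010

√216 → a₀=14, period (1,2,3,2,1,28); ℓ=6 even so k=5
k=0  a_k=14  p_k/q_k = 14/1
k=1  a_k=1  p_k/q_k = 15/1
…
k=3  a_k=3  p_k/q_k = 147/10
k=4  a_k=2  p_k/q_k = 338/23
k=5  a_k=1  p_k/q_k = 485/33
(x₁, y₁) = (485, 33);  485² − 216·33² = 1 ✓
k=2:  x_2 = 485·485+216·33·33 = 470449,  y_2 = 485·33+33·485 = 32010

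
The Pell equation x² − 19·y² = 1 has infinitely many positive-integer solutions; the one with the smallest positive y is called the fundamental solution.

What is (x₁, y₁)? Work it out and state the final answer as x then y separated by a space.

√19 = [4; 2,1,3,1,2,8, …], period ℓ=6 (even) → k=5
a_0=4:  p_0=4·1+0=4,  q_0=4·0+1=1
…
a_3=3:  p_3=3·13+9=48,  q_3=3·3+2=11
a_4=1:  p_4=1·48+13=61,  q_4=1·11+3=14
a_5=2:  p_5=2·61+48=170,  q_5=2·14+11=39
→ (170, 39).  Check: 170²=28900, 19·39²=28899, difference 1.

170 39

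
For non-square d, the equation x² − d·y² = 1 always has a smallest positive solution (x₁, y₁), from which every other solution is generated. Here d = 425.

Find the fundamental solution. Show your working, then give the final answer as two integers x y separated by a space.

143649 6968

√425 = [20; 1,1,1,1,1,1,40, …], period ℓ=7 (odd) → k=13
a_0=20:  p_0=20·1+0=20,  q_0=20·0+1=1
…
a_6=1:  p_6=1·165+103=268,  q_6=1·8+5=13
…
a_11=1:  p_11=1·33191+22038=55229,  q_11=1·1610+1069=2679
a_12=1:  p_12=1·55229+33191=88420,  q_12=1·2679+1610=4289
a_13=1:  p_13=1·88420+55229=143649,  q_13=1·4289+2679=6968
fundamental: x₁=143649, y₁=6968  (since 20635035201 − 425·48553024 = 1)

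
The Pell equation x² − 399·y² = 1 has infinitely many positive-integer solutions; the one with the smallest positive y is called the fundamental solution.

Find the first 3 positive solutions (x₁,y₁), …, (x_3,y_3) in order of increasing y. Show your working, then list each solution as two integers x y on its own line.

√399 → a₀=19, period (1,38); ℓ=2 even so k=1
k=0  a_k=19  p_k/q_k = 19/1
k=1  a_k=1  p_k/q_k = 20/1
fundamental: x₁=20, y₁=1  (since 400 − 399·1 = 1)
(x_2, y_2) = (20·20 + 399·1·1, 20·1 + 1·20) = (799, 40)
(x_3, y_3) = (20·799 + 399·1·40, 20·40 + 1·799) = (31940, 1599)

20 1
799 40
31940 1599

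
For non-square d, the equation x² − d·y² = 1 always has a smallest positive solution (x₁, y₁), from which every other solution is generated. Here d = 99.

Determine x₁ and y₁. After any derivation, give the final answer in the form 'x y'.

10 1

d=99: √d = [9; 1,18] (ℓ=2, even), read p_1/q_1
a_0=9:  p_0=9·1+0=9,  q_0=9·0+1=1
a_1=1:  p_1=1·9+1=10,  q_1=1·1+0=1
(x₁, y₁) = (10, 1);  10² − 99·1² = 1 ✓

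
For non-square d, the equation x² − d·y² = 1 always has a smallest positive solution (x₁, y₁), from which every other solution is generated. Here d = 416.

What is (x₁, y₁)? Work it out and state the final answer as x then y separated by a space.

5201 255

[20; 2,1,1,9,1,1,2,40] for √416; ℓ=8 ⇒ convergent index 7
step 0: (20, 1)  from 20·(1,0) + (0,1)
step 1: (41, 2)  from 2·(20,1) + (1,0)
step 2: (61, 3)  from 1·(41,2) + (20,1)
step 3: (102, 5)  from 1·(61,3) + (41,2)
step 4: (979, 48)  from 9·(102,5) + (61,3)
step 5: (1081, 53)  from 1·(979,48) + (102,5)
step 6: (2060, 101)  from 1·(1081,53) + (979,48)
step 7: (5201, 255)  from 2·(2060,101) + (1081,53)
fundamental: x₁=5201, y₁=255  (since 27050401 − 416·65025 = 1)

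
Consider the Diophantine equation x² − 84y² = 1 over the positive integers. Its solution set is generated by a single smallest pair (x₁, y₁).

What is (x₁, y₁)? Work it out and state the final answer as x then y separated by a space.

55 6

√84 = [9; 6,18, …], period ℓ=2 (even) → k=1
a_0=9:  p_0=9·1+0=9,  q_0=9·0+1=1
a_1=6:  p_1=6·9+1=55,  q_1=6·1+0=6
(x₁, y₁) = (55, 6);  55² − 84·6² = 1 ✓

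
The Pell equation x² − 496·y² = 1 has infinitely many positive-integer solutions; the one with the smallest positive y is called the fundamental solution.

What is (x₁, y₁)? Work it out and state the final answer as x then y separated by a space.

√496 → a₀=22, period (3,1,2,4,1,…,1,3,44); ℓ=16 even so k=15
k=0  a_k=22  p_k/q_k = 22/1
k=1  a_k=3  p_k/q_k = 67/3
…
k=3  a_k=2  p_k/q_k = 245/11
…
k=8  a_k=2  p_k/q_k = 14543/653
k=9  a_k=2  p_k/q_k = 35166/1579
…
k=12  a_k=4  p_k/q_k = 389209/17476
…
k=14  a_k=1  p_k/q_k = 1252502/56239
k=15  a_k=3  p_k/q_k = 4620799/207480
→ (4620799, 207480).  Check: 4620799²=21351783398401, 496·207480²=21351783398400, difference 1.

4620799 207480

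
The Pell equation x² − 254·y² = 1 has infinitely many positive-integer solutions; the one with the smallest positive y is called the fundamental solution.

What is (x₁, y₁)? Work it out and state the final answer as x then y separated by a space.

255 16

d=254: √d = [15; 1,14,1,30] (ℓ=4, even), read p_3/q_3
k=0  a_k=15  p_k/q_k = 15/1
k=1  a_k=1  p_k/q_k = 16/1
k=2  a_k=14  p_k/q_k = 239/15
k=3  a_k=1  p_k/q_k = 255/16
(x₁, y₁) = (255, 16);  255² − 254·16² = 1 ✓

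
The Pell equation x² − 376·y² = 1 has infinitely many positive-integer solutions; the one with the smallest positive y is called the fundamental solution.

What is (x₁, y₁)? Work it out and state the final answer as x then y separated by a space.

√376 → a₀=19, period (2,1,1,3,1,…,1,2,38); ℓ=16 even so k=15
step 0: (19, 1)  from 19·(1,0) + (0,1)
step 1: (39, 2)  from 2·(19,1) + (1,0)
…
step 4: (349, 18)  from 3·(97,5) + (58,3)
…
step 7: (2928, 151)  from 2·(1241,64) + (446,23)
…
step 13: (468441, 24158)  from 1·(368986,19029) + (99455,5129)
step 14: (837427, 43187)  from 1·(468441,24158) + (368986,19029)
step 15: (2143295, 110532)  from 2·(837427,43187) + (468441,24158)
fundamental: x₁=2143295, y₁=110532  (since 4593713457025 − 376·12217323024 = 1)

2143295 110532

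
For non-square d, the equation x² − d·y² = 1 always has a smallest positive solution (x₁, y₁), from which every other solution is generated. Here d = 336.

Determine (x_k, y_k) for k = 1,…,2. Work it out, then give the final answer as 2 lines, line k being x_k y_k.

d=336: √d = [18; 3,36] (ℓ=2, even), read p_1/q_1
k=0  a_k=18  p_k/q_k = 18/1
k=1  a_k=3  p_k/q_k = 55/3
fundamental: x₁=55, y₁=3  (since 3025 − 336·9 = 1)
(55+3√336)^2 = 6049 + 330√336

55 3
6049 330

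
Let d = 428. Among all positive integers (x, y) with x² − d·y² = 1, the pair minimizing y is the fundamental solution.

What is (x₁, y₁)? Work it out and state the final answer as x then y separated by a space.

√428 → a₀=20, period (1,2,4,1,5,10,5,1,4,2,1,40); ℓ=12 even so k=11
k=0  a_k=20  p_k/q_k = 20/1
…
k=2  a_k=2  p_k/q_k = 62/3
…
k=5  a_k=5  p_k/q_k = 1924/93
k=6  a_k=10  p_k/q_k = 19571/946
k=7  a_k=5  p_k/q_k = 99779/4823
k=8  a_k=1  p_k/q_k = 119350/5769
k=9  a_k=4  p_k/q_k = 577179/27899
k=10  a_k=2  p_k/q_k = 1273708/61567
k=11  a_k=1  p_k/q_k = 1850887/89466
→ (1850887, 89466).  Check: 1850887²=3425782686769, 428·89466²=3425782686768, difference 1.

1850887 89466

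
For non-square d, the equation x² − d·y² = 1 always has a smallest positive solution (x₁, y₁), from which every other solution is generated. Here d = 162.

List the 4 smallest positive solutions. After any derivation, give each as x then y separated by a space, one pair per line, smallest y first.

d=162: √d = [12; 1,2,1,2,12,2,1,2,1,24] (ℓ=10, even), read p_9/q_9
step 0: (12, 1)  from 12·(1,0) + (0,1)
…
step 3: (51, 4)  from 1·(38,3) + (13,1)
step 4: (140, 11)  from 2·(51,4) + (38,3)
step 5: (1731, 136)  from 12·(140,11) + (51,4)
step 6: (3602, 283)  from 2·(1731,136) + (140,11)
step 7: (5333, 419)  from 1·(3602,283) + (1731,136)
step 8: (14268, 1121)  from 2·(5333,419) + (3602,283)
step 9: (19601, 1540)  from 1·(14268,1121) + (5333,419)
→ (19601, 1540).  Check: 19601²=384199201, 162·1540²=384199200, difference 1.
n=2: (19601,1540)∘(19601,1540) = (19601·19601+162·1540·1540, 19601·1540+1540·19601) = (768398401,60371080)
n=3: (768398401,60371080)∘(19601,1540) = (19601·768398401+162·1540·60371080, 19601·60371080+1540·768398401) = (30122754096401,2366667076620)
n=4: (30122754096401,2366667076620)∘(19601,1540) = (19601·30122754096401+162·1540·2366667076620, 19601·2366667076620+1540·30122754096401) = (1180872205318713601,92778082677286160)

19601 1540
768398401 60371080
30122754096401 2366667076620
1180872205318713601 92778082677286160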